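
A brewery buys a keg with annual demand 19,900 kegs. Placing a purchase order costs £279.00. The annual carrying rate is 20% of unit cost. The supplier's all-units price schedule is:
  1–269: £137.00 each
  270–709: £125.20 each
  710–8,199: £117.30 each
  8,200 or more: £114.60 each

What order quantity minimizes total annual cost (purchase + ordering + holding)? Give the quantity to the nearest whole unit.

Holding cost per unit per year at price C is H = 0.20·C.
Candidates are each tier's EOQ (if it falls in that tier) and each price-break quantity.
Tier 1 (£137.00): EOQ = 636.6 exceeds tier's upper bound 269, so this tier is dominated.
EOQ at £125.20 = 665.9 (feasible in tier 2): TC = 19,900×£125.20 + (19,900/665.9)×279 + (665.9/2)×0.20×£125.20 = £2,508,154.81.
EOQ at £117.30 = 688.0 < 710, so use break Q=710: TC = 19,900×£117.30 + (19,900/710.0)×279 + (710.0/2)×0.20×£117.30 = £2,350,418.16.
EOQ at £114.60 = 696.0 < 8200, so use break Q=8200: TC = 19,900×£114.60 + (19,900/8200.0)×279 + (8200.0/2)×0.20×£114.60 = £2,375,189.09.
Lowest total cost is £2,350,418.16 at Q = 710.0.

Q* ≈ 710 kegs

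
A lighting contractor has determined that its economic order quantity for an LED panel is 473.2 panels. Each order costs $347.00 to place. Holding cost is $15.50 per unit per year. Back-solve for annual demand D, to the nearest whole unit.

Squaring Q* = √(2DS/H) gives Q*² = 2DS/H.
From Q* = √(2DS/H): D = Q*²H / (2S) = 473.2² × 15.5 / (2 × 347) = 5001.056.

D ≈ 5,001 panels per year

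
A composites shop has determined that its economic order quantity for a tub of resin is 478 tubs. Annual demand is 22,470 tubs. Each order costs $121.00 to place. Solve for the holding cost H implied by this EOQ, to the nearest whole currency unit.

Squaring Q* = √(2DS/H) gives Q*² = 2DS/H.
From Q* = √(2DS/H): H = 2DS / Q*² = 2 × 22,470 × 121 / 478² = 23.7992.

H ≈ $24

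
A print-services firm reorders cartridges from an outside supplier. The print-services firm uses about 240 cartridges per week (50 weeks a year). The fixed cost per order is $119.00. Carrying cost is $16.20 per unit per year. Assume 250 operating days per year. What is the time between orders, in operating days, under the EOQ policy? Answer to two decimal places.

T ≈ 8.75 days

Annual demand D = 240 × 50 = 12,000.
EOQ = √(2DS/H) = √(2 × 12,000 × 119 / 16.2) ≈ 419.88.
Cycle time = Q*/D × 250 = 419.88 / 12,000 × 250 ≈ 8.747 days.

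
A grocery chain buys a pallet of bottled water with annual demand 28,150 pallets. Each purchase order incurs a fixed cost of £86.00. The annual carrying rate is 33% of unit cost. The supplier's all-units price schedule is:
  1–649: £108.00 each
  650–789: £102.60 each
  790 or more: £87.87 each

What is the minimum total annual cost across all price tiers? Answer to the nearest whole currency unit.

Holding cost per unit per year at price C is H = 0.33·C.
For each price level, check whether its EOQ is feasible; otherwise the best quantity at that price is the breakpoint.
EOQ at £108.00 = 368.6 (feasible in tier 1): TC = 28,150×£108.00 + (28,150/368.6)×86 + (368.6/2)×0.33×£108.00 = £3,053,336.28.
EOQ at £102.60 = 378.2 < 650, so use break Q=650: TC = 28,150×£102.60 + (28,150/650.0)×86 + (650.0/2)×0.33×£102.60 = £2,902,918.31.
EOQ at £87.87 = 408.6 < 790, so use break Q=790: TC = 28,150×£87.87 + (28,150/790.0)×86 + (790.0/2)×0.33×£87.87 = £2,488,058.78.
Lowest total cost among the candidates is at Q = 790.0.

TC* ≈ £2,488,059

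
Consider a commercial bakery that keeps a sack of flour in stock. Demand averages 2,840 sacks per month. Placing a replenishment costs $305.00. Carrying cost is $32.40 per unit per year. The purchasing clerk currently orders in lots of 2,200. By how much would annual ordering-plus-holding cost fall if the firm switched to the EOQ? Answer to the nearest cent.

Annual demand D = 2,840 × 12 = 34,080.
EOQ = √(2DS/H) = √(2 × 34,080 × 305 / 32.4) ≈ 801.02.
Cost at Q* = (D/Q*)S + (Q*/2)H = √(2DSH) ≈ $25,952.98.
Cost at Q = 2,200: (34,080/2,200)×305 + (2,200/2)×32.4 = $4,724.73 + $35,640.00 = $40,364.73.
Excess = $40,364.73 − $25,952.98 = $14,411.75.

Extra cost ≈ $14,411.75 per year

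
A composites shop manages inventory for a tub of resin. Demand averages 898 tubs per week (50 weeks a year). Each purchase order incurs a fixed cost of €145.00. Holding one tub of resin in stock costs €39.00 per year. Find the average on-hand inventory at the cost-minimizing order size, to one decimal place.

Annual demand D = 898 × 50 = 44,900.
The optimal lot size = √(2DS/H) = √(2 × 44,900 × 145 / 39) ≈ 577.82.
Average inventory = Q*/2 ≈ 577.82 / 2 = 288.908.

Average inventory ≈ 288.9 tubs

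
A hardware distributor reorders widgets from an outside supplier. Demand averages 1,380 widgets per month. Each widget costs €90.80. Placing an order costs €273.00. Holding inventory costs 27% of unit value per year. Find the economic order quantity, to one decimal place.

Q* ≈ 607.3 widgets

Annual demand D = 1,380 × 12 = 16,560.
Holding cost H = 0.27 × €90.80 = €24.5160 per unit per year.
EOQ = √(2DS / H) = √(2 × 16,560 × 273 / 24.516).
= √(9,041,760 / 24.516) = √368,810.5727 ≈ 607.298.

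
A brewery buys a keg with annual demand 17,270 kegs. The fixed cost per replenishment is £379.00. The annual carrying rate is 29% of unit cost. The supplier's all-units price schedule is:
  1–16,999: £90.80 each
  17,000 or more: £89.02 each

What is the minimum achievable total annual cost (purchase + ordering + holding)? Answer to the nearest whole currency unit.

TC* ≈ £1,586,682

Holding cost per unit per year at price C is H = 0.29·C.
For each price level, check whether its EOQ is feasible; otherwise the best quantity at that price is the breakpoint.
EOQ at £90.80 = 705.1 (feasible in tier 1): TC = 17,270×£90.80 + (17,270/705.1)×379 + (705.1/2)×0.29×£90.80 = £1,586,682.19.
EOQ at £89.02 = 712.1 < 17000, so use break Q=17000: TC = 17,270×£89.02 + (17,270/17000.0)×379 + (17000.0/2)×0.29×£89.02 = £1,757,194.72.
Lowest total cost among the candidates is at Q = 705.1.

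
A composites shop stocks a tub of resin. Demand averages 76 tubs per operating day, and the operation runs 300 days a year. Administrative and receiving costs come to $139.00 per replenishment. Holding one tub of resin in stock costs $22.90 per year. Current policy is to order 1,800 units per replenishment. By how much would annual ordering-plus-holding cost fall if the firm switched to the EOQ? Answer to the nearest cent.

Annual demand D = 76 × 300 = 22,800.
EOQ = √(2DS/H) = √(2 × 22,800 × 139 / 22.9) ≈ 526.10.
Cost at Q* = (D/Q*)S + (Q*/2)H = √(2DSH) ≈ $12,047.79.
Cost at Q = 1,800: (22,800/1,800)×139 + (1,800/2)×22.9 = $1,760.67 + $20,610.00 = $22,370.67.
Excess = $22,370.67 − $12,047.79 = $10,322.87.

Extra cost ≈ $10,322.87 per year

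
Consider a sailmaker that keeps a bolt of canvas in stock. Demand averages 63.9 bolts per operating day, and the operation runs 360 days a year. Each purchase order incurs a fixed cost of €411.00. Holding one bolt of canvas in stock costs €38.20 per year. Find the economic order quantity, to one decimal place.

Q* ≈ 703.6 bolts

Annual demand D = 63.9 × 360 = 23,004.
EOQ = √(2DS / H) = √(2 × 23,004 × 411 / 38.2).
= √(18,909,288 / 38.2) = √495,007.5393 ≈ 703.568.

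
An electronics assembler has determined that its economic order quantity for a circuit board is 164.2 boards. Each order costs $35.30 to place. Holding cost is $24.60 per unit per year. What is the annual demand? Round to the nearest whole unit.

The basic EOQ model gives Q* = √(2DS/H); rearrange for the unknown.
From Q* = √(2DS/H): D = Q*²H / (2S) = 164.2² × 24.6 / (2 × 35.3) = 9394.566.

D ≈ 9,395 boards per year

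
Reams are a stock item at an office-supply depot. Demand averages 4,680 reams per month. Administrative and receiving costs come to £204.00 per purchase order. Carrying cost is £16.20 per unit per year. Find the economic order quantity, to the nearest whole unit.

Q* ≈ 1,189 reams

Annual demand D = 4,680 × 12 = 56,160.
EOQ = √(2DS / H) = √(2 × 56,160 × 204 / 16.2).
= √(22,913,280 / 16.2) = √1,414,400 ≈ 1189.285.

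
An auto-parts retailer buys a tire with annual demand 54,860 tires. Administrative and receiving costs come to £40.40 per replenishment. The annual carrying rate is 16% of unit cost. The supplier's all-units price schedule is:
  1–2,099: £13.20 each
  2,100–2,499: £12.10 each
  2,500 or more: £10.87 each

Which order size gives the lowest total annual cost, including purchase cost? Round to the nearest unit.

Q* ≈ 2,500 tires

Holding cost per unit per year at price C is H = 0.16·C.
For each price level, check whether its EOQ is feasible; otherwise the best quantity at that price is the breakpoint.
EOQ at £13.20 = 1448.7 (feasible in tier 1): TC = 54,860×£13.20 + (54,860/1448.7)×40.4 + (1448.7/2)×0.16×£13.20 = £727,211.71.
EOQ at £12.10 = 1513.1 < 2100, so use break Q=2100: TC = 54,860×£12.10 + (54,860/2100.0)×40.4 + (2100.0/2)×0.16×£12.10 = £666,894.20.
EOQ at £10.87 = 1596.5 < 2500, so use break Q=2500: TC = 54,860×£10.87 + (54,860/2500.0)×40.4 + (2500.0/2)×0.16×£10.87 = £599,388.74.
Lowest total cost is £599,388.74 at Q = 2500.0.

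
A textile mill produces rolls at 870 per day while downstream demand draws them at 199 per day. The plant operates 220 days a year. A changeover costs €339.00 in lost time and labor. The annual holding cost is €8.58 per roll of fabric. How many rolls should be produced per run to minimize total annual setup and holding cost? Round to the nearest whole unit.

Q* ≈ 2,118 rolls

Annual demand D = 199 × 220 = 43,780.
Production build-up factor (1 − d/p) = 1 − 199/870 = 0.7713.
Q* = √(2DS / (H(1 − d/p))) = √(2 × 43,780 × 339 / (8.58 × 0.7713)).
= √(29,682,840 / 6.6174) ≈ 2117.910.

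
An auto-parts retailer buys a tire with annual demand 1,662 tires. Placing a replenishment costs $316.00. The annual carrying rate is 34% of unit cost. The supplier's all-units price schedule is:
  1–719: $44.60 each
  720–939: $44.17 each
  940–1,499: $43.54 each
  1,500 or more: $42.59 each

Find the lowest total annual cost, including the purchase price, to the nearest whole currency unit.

Holding cost per unit per year at price C is H = 0.34·C.
Evaluate total cost at each tier's feasible EOQ or, if the EOQ is below the tier, at the tier's minimum quantity.
EOQ at $44.60 = 263.2 (feasible in tier 1): TC = 1,662×$44.60 + (1,662/263.2)×316 + (263.2/2)×0.34×$44.60 = $78,116.19.
EOQ at $44.17 = 264.5 < 720, so use break Q=720: TC = 1,662×$44.17 + (1,662/720.0)×316 + (720.0/2)×0.34×$44.17 = $79,546.38.
EOQ at $43.54 = 266.4 < 940, so use break Q=940: TC = 1,662×$43.54 + (1,662/940.0)×316 + (940.0/2)×0.34×$43.54 = $79,879.89.
EOQ at $42.59 = 269.3 < 1500, so use break Q=1500: TC = 1,662×$42.59 + (1,662/1500.0)×316 + (1500.0/2)×0.34×$42.59 = $81,995.16.
Lowest total cost among the candidates is at Q = 263.2.

TC* ≈ $78,116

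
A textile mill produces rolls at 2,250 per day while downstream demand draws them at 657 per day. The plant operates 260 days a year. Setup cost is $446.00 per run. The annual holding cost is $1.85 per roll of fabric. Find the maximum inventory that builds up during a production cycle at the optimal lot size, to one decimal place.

I_max ≈ 7,636.3 rolls

Annual demand D = 657 × 260 = 170,820.
Production build-up factor (1 − d/p) = 1 − 657/2,250 = 0.7080.
Q* = √(2DS / (H(1 − d/p))) = √(2 × 170,820 × 446 / (1.85 × 0.7080)).
= √(152,371,440 / 1.3098) ≈ 10785.724.
Maximum inventory = Q*(1 − d/p) = 10785.724 × 0.7080 ≈ 7636.292.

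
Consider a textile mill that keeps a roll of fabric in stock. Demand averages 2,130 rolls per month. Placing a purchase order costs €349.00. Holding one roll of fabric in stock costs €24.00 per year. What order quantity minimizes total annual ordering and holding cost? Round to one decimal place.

Annual demand D = 2,130 × 12 = 25,560.
EOQ = √(2DS / H) = √(2 × 25,560 × 349 / 24).
= √(17,840,880 / 24) = √743,370 ≈ 862.189.

Q* ≈ 862.2 rolls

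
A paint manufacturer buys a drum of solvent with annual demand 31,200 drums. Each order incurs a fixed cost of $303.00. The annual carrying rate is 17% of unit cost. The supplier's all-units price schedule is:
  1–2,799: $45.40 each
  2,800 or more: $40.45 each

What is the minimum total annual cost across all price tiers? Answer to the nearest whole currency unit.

TC* ≈ $1,275,043

Holding cost per unit per year at price C is H = 0.17·C.
Candidates are each tier's EOQ (if it falls in that tier) and each price-break quantity.
EOQ at $45.40 = 1565.2 (feasible in tier 1): TC = 31,200×$45.40 + (31,200/1565.2)×303 + (1565.2/2)×0.17×$45.40 = $1,428,559.97.
EOQ at $40.45 = 1658.2 < 2800, so use break Q=2800: TC = 31,200×$40.45 + (31,200/2800.0)×303 + (2800.0/2)×0.17×$40.45 = $1,275,043.39.
Lowest total cost among the candidates is at Q = 2800.0.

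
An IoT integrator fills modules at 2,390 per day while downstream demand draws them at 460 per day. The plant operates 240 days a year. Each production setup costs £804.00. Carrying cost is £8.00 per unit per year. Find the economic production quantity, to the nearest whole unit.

Annual demand D = 460 × 240 = 110,400.
Production build-up factor (1 − d/p) = 1 − 460/2,390 = 0.8075.
Q* = √(2DS / (H(1 − d/p))) = √(2 × 110,400 × 804 / (8 × 0.8075)).
= √(177,523,200 / 6.4603) ≈ 5242.071.

Q* ≈ 5,242 modules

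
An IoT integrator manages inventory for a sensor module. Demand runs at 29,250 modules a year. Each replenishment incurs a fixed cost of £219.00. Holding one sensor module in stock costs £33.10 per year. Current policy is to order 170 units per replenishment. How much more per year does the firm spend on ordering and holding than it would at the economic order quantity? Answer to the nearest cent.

EOQ = √(2DS/H) = √(2 × 29,250 × 219 / 33.1) ≈ 622.14.
Cost at Q* = (D/Q*)S + (Q*/2)H = √(2DSH) ≈ £20,592.73.
Cost at Q = 170: (29,250/170)×219 + (170/2)×33.1 = £37,680.88 + £2,813.50 = £40,494.38.
Excess = £40,494.38 − £20,592.73 = £19,901.65.

Extra cost ≈ £19,901.65 per year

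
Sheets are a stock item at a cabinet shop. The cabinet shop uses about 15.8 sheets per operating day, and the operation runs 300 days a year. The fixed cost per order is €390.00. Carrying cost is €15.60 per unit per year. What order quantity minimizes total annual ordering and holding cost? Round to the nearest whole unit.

Q* ≈ 487 sheets

Annual demand D = 15.8 × 300 = 4,740.
EOQ = √(2DS / H) = √(2 × 4,740 × 390 / 15.6).
= √(3,697,200 / 15.6) = √237,000 ≈ 486.826.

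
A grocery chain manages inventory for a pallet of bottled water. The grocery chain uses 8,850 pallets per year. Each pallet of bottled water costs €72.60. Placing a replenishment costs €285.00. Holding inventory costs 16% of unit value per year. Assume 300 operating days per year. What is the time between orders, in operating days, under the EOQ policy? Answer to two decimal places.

Holding cost H = 0.16 × €72.60 = €11.6160 per unit per year.
EOQ = √(2DS/H) = √(2 × 8,850 × 285 / 11.616) ≈ 658.99.
Cycle time = Q*/D × 300 = 658.99 / 8,850 × 300 ≈ 22.339 days.

T ≈ 22.34 days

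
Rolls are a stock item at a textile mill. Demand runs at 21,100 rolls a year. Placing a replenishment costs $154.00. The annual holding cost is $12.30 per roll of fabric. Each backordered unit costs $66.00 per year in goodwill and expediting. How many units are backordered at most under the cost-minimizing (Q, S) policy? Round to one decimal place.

S* ≈ 124.4 rolls

With planned backorders, Q* = √(2DS/H) · √((H+B)/B).
√(2DS/H) = √(2 × 21,100 × 154 / 12.3) = 726.882.
√((H+B)/B) = √((12.3+66)/66) = 1.0892.
Q* ≈ 791.722.
S* = Q* · H/(H+B) = 791.722 × 12.3/78.3 ≈ 124.370.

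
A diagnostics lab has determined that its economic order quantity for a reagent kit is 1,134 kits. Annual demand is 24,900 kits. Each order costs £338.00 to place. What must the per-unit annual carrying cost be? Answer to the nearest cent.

The basic EOQ model gives Q* = √(2DS/H); rearrange for the unknown.
From Q* = √(2DS/H): H = 2DS / Q*² = 2 × 24,900 × 338 / 1,134² = 13.0894.

H ≈ £13.09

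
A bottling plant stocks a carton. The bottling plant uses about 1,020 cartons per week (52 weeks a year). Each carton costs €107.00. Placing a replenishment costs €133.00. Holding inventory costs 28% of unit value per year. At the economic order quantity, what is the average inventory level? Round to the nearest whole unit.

Annual demand D = 1,020 × 52 = 53,040.
Holding cost H = 0.28 × €107.00 = €29.9600 per unit per year.
Q* = √(2DS/H) = √(2 × 53,040 × 133 / 29.96) ≈ 686.23.
Average inventory = Q*/2 ≈ 686.23 / 2 = 343.117.

Average inventory ≈ 343 cartons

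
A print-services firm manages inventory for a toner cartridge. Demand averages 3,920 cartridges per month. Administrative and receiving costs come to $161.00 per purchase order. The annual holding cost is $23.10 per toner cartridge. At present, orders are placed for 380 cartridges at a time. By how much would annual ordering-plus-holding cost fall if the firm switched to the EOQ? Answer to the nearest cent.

Annual demand D = 3,920 × 12 = 47,040.
EOQ = √(2DS/H) = √(2 × 47,040 × 161 / 23.1) ≈ 809.76.
Cost at Q* = (D/Q*)S + (Q*/2)H = √(2DSH) ≈ $18,705.43.
Cost at Q = 380: (47,040/380)×161 + (380/2)×23.1 = $19,930.11 + $4,389.00 = $24,319.11.
Excess = $24,319.11 − $18,705.43 = $5,613.68.

Extra cost ≈ $5,613.68 per year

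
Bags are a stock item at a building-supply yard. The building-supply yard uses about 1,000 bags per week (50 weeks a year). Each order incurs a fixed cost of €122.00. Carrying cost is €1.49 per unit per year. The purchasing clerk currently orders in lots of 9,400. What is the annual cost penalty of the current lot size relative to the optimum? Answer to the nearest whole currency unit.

Extra cost ≈ €3,388 per year

Annual demand D = 1,000 × 50 = 50,000.
EOQ = √(2DS/H) = √(2 × 50,000 × 122 / 1.49) ≈ 2861.45.
Cost at Q* = (D/Q*)S + (Q*/2)H = √(2DSH) ≈ €4,263.57.
Cost at Q = 9,400: (50,000/9,400)×122 + (9,400/2)×1.49 = €648.94 + €7,003.00 = €7,651.94.
Excess = €7,651.94 − €4,263.57 = €3,388.37.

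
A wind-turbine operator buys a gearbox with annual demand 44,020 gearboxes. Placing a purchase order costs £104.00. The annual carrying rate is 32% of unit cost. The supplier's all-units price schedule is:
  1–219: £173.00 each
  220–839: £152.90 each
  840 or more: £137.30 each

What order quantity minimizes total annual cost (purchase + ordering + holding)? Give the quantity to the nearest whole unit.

Holding cost per unit per year at price C is H = 0.32·C.
Evaluate total cost at each tier's feasible EOQ or, if the EOQ is below the tier, at the tier's minimum quantity.
Tier 1 (£173.00): EOQ = 406.7 exceeds tier's upper bound 219, so this tier is dominated.
EOQ at £152.90 = 432.6 (feasible in tier 2): TC = 44,020×£152.90 + (44,020/432.6)×104 + (432.6/2)×0.32×£152.90 = £6,751,823.84.
EOQ at £137.30 = 456.5 < 840, so use break Q=840: TC = 44,020×£137.30 + (44,020/840.0)×104 + (840.0/2)×0.32×£137.30 = £6,067,849.22.
Lowest total cost is £6,067,849.22 at Q = 840.0.

Q* ≈ 840 gearboxes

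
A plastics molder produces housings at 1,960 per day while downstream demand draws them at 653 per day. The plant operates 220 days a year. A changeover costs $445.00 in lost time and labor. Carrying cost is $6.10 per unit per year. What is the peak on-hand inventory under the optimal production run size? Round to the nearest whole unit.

I_max ≈ 3,739 housings

Annual demand D = 653 × 220 = 143,660.
Production build-up factor (1 − d/p) = 1 − 653/1,960 = 0.6668.
Q* = √(2DS / (H(1 − d/p))) = √(2 × 143,660 × 445 / (6.1 × 0.6668)).
= √(127,857,400 / 4.0677) ≈ 5606.454.
Maximum inventory = Q*(1 − d/p) = 5606.454 × 0.6668 ≈ 3738.589.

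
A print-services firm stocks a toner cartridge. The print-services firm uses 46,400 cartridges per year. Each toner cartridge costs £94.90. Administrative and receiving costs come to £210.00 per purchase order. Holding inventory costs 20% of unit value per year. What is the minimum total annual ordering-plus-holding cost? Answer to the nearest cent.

TC* ≈ £19,232.32

Holding cost H = 0.20 × £94.90 = £18.9800 per unit per year.
Q* = √(2DS/H) = √(2 × 46,400 × 210 / 18.98) ≈ 1013.29.
At the optimum the two cost components are equal, so total cost = 2·(Q*/2)H = Q*·H.
Minimum total = √(2DSH) = √(2 × 46,400 × 210 × 18.98) ≈ 19232.323.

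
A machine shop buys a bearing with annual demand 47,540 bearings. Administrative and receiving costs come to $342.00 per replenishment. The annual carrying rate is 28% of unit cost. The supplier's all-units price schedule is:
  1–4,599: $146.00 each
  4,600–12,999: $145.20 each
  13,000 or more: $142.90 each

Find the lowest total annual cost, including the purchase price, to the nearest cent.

TC* ≈ $6,977,299.70

Holding cost per unit per year at price C is H = 0.28·C.
For each price level, check whether its EOQ is feasible; otherwise the best quantity at that price is the breakpoint.
EOQ at $146.00 = 891.9 (feasible in tier 1): TC = 47,540×$146.00 + (47,540/891.9)×342 + (891.9/2)×0.28×$146.00 = $6,977,299.70.
EOQ at $145.20 = 894.3 < 4600, so use break Q=4600: TC = 47,540×$145.20 + (47,540/4600.0)×342 + (4600.0/2)×0.28×$145.20 = $6,999,851.30.
EOQ at $142.90 = 901.5 < 13000, so use break Q=13000: TC = 47,540×$142.90 + (47,540/13000.0)×342 + (13000.0/2)×0.28×$142.90 = $7,054,794.67.
Lowest total cost among the candidates is at Q = 891.9.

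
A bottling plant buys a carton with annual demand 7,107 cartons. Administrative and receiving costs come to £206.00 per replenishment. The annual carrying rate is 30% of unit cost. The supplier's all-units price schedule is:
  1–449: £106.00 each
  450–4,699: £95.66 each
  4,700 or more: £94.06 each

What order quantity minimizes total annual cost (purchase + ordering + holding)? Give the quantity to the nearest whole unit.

Q* ≈ 450 cartons

Holding cost per unit per year at price C is H = 0.30·C.
Evaluate total cost at each tier's feasible EOQ or, if the EOQ is below the tier, at the tier's minimum quantity.
EOQ at £106.00 = 303.4 (feasible in tier 1): TC = 7,107×£106.00 + (7,107/303.4)×206 + (303.4/2)×0.30×£106.00 = £762,991.51.
EOQ at £95.66 = 319.4 < 450, so use break Q=450: TC = 7,107×£95.66 + (7,107/450.0)×206 + (450.0/2)×0.30×£95.66 = £689,566.10.
EOQ at £94.06 = 322.1 < 4700, so use break Q=4700: TC = 7,107×£94.06 + (7,107/4700.0)×206 + (4700.0/2)×0.30×£94.06 = £735,108.22.
Lowest total cost is £689,566.10 at Q = 450.0.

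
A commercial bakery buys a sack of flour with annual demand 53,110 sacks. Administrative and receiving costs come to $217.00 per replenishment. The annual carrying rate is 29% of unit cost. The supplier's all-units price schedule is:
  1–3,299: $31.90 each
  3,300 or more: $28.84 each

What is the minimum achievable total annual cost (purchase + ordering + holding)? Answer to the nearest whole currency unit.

Holding cost per unit per year at price C is H = 0.29·C.
For each price level, check whether its EOQ is feasible; otherwise the best quantity at that price is the breakpoint.
EOQ at $31.90 = 1578.5 (feasible in tier 1): TC = 53,110×$31.90 + (53,110/1578.5)×217 + (1578.5/2)×0.29×$31.90 = $1,708,811.50.
EOQ at $28.84 = 1660.1 < 3300, so use break Q=3300: TC = 53,110×$28.84 + (53,110/3300.0)×217 + (3300.0/2)×0.29×$28.84 = $1,548,984.72.
Lowest total cost among the candidates is at Q = 3300.0.

TC* ≈ $1,548,985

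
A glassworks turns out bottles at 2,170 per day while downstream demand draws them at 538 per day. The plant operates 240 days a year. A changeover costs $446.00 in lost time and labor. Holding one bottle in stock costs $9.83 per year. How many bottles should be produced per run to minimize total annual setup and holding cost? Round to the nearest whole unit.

Q* ≈ 3,947 bottles

Annual demand D = 538 × 240 = 129,120.
Production build-up factor (1 − d/p) = 1 − 538/2,170 = 0.7521.
Q* = √(2DS / (H(1 − d/p))) = √(2 × 129,120 × 446 / (9.83 × 0.7521)).
= √(115,175,040 / 7.3929) ≈ 3947.046.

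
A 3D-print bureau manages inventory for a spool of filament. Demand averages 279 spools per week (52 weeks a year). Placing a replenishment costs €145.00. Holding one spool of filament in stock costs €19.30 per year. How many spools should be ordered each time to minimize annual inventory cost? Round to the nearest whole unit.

Annual demand D = 279 × 52 = 14,508.
EOQ = √(2DS / H) = √(2 × 14,508 × 145 / 19.3).
= √(4,207,320 / 19.3) = √217,995.8549 ≈ 466.900.

Q* ≈ 467 spools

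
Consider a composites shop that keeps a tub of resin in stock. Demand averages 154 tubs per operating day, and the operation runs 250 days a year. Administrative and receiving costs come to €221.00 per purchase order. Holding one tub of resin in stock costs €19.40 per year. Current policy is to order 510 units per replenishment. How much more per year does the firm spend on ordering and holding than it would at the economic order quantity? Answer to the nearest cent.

Annual demand D = 154 × 250 = 38,500.
EOQ = √(2DS/H) = √(2 × 38,500 × 221 / 19.4) ≈ 936.57.
Cost at Q* = (D/Q*)S + (Q*/2)H = √(2DSH) ≈ €18,169.47.
Cost at Q = 510: (38,500/510)×221 + (510/2)×19.4 = €16,683.33 + €4,947.00 = €21,630.33.
Excess = €21,630.33 − €18,169.47 = €3,460.86.

Extra cost ≈ €3,460.86 per year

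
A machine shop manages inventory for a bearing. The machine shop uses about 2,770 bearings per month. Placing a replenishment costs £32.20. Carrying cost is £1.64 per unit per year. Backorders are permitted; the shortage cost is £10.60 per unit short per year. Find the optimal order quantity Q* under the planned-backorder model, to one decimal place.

Q* ≈ 1,227.7 bearings

Annual demand D = 2,770 × 12 = 33,240.
With planned backorders, Q* = √(2DS/H) · √((H+B)/B).
√(2DS/H) = √(2 × 33,240 × 32.2 / 1.64) = 1142.488.
√((H+B)/B) = √((1.64+10.6)/10.6) = 1.0746.
Q* ≈ 1227.692.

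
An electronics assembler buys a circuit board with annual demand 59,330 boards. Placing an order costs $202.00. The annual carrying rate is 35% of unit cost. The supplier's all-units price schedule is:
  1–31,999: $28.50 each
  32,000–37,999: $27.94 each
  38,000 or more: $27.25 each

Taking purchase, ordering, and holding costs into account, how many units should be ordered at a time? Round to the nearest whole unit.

Holding cost per unit per year at price C is H = 0.35·C.
Candidates are each tier's EOQ (if it falls in that tier) and each price-break quantity.
EOQ at $28.50 = 1550.1 (feasible in tier 1): TC = 59,330×$28.50 + (59,330/1550.1)×202 + (1550.1/2)×0.35×$28.50 = $1,706,367.66.
EOQ at $27.94 = 1565.6 < 32000, so use break Q=32000: TC = 59,330×$27.94 + (59,330/32000.0)×202 + (32000.0/2)×0.35×$27.94 = $1,814,518.72.
EOQ at $27.25 = 1585.3 < 38000, so use break Q=38000: TC = 59,330×$27.25 + (59,330/38000.0)×202 + (38000.0/2)×0.35×$27.25 = $1,798,270.39.
Lowest total cost is $1,706,367.66 at Q = 1550.1.

Q* ≈ 1,550 boards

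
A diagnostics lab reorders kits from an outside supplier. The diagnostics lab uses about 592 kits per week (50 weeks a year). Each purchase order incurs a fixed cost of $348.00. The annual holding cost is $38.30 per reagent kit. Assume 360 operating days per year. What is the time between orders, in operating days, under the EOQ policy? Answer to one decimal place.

Annual demand D = 592 × 50 = 29,600.
Q* = √(2DS/H) = √(2 × 29,600 × 348 / 38.3) ≈ 733.42.
Cycle time = Q*/D × 360 = 733.42 / 29,600 × 360 ≈ 8.920 days.

T ≈ 8.9 days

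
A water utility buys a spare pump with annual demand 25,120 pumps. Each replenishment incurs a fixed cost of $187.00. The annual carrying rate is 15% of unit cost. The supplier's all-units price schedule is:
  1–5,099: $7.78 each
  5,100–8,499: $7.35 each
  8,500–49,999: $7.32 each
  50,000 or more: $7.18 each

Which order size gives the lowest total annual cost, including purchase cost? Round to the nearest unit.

Holding cost per unit per year at price C is H = 0.15·C.
Evaluate total cost at each tier's feasible EOQ or, if the EOQ is below the tier, at the tier's minimum quantity.
EOQ at $7.78 = 2837.3 (feasible in tier 1): TC = 25,120×$7.78 + (25,120/2837.3)×187 + (2837.3/2)×0.15×$7.78 = $198,744.77.
EOQ at $7.35 = 2919.1 < 5100, so use break Q=5100: TC = 25,120×$7.35 + (25,120/5100.0)×187 + (5100.0/2)×0.15×$7.35 = $188,364.44.
EOQ at $7.32 = 2925.1 < 8500, so use break Q=8500: TC = 25,120×$7.32 + (25,120/8500.0)×187 + (8500.0/2)×0.15×$7.32 = $189,097.54.
EOQ at $7.18 = 2953.5 < 50000, so use break Q=50000: TC = 25,120×$7.18 + (25,120/50000.0)×187 + (50000.0/2)×0.15×$7.18 = $207,380.55.
Lowest total cost is $188,364.44 at Q = 5100.0.

Q* ≈ 5,100 pumps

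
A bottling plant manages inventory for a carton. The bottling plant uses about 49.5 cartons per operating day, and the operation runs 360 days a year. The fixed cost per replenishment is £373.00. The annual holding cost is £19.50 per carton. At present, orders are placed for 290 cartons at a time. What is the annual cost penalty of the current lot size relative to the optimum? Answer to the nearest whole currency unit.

Annual demand D = 49.5 × 360 = 17,820.
EOQ = √(2DS/H) = √(2 × 17,820 × 373 / 19.5) ≈ 825.67.
Cost at Q* = (D/Q*)S + (Q*/2)H = √(2DSH) ≈ £16,100.54.
Cost at Q = 290: (17,820/290)×373 + (290/2)×19.5 = £22,920.21 + £2,827.50 = £25,747.71.
Excess = £25,747.71 − £16,100.54 = £9,647.16.

Extra cost ≈ £9,647 per year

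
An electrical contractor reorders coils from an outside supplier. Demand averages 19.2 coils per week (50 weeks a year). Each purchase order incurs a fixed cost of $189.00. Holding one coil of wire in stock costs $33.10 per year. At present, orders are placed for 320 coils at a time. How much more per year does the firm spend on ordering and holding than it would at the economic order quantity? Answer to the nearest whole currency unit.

Annual demand D = 19.2 × 50 = 960.
EOQ = √(2DS/H) = √(2 × 960 × 189 / 33.1) ≈ 104.71.
Cost at Q* = (D/Q*)S + (Q*/2)H = √(2DSH) ≈ $3,465.74.
Cost at Q = 320: (960/320)×189 + (320/2)×33.1 = $567.00 + $5,296.00 = $5,863.00.
Excess = $5,863.00 − $3,465.74 = $2,397.26.

Extra cost ≈ $2,397 per year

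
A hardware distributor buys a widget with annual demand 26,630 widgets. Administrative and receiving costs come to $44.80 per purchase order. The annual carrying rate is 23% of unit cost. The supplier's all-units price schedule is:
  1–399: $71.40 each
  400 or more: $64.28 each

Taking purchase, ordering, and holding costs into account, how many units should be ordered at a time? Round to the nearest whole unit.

Holding cost per unit per year at price C is H = 0.23·C.
Evaluate total cost at each tier's feasible EOQ or, if the EOQ is below the tier, at the tier's minimum quantity.
EOQ at $71.40 = 381.2 (feasible in tier 1): TC = 26,630×$71.40 + (26,630/381.2)×44.8 + (381.2/2)×0.23×$71.40 = $1,907,641.69.
EOQ at $64.28 = 401.7 (feasible in tier 2): TC = 26,630×$64.28 + (26,630/401.7)×44.8 + (401.7/2)×0.23×$64.28 = $1,717,715.78.
Lowest total cost is $1,717,715.78 at Q = 401.7.

Q* ≈ 402 widgets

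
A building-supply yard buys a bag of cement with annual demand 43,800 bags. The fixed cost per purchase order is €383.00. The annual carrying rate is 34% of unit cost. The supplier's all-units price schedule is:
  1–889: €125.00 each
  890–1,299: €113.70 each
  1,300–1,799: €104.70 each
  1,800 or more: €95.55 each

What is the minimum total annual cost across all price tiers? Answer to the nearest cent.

Holding cost per unit per year at price C is H = 0.34·C.
For each price level, check whether its EOQ is feasible; otherwise the best quantity at that price is the breakpoint.
EOQ at €125.00 = 888.5 (feasible in tier 1): TC = 43,800×€125.00 + (43,800/888.5)×383 + (888.5/2)×0.34×€125.00 = €5,512,761.21.
EOQ at €113.70 = 931.6 (feasible in tier 2): TC = 43,800×€113.70 + (43,800/931.6)×383 + (931.6/2)×0.34×€113.70 = €5,016,073.98.
EOQ at €104.70 = 970.8 < 1300, so use break Q=1300: TC = 43,800×€104.70 + (43,800/1300.0)×383 + (1300.0/2)×0.34×€104.70 = €4,621,902.85.
EOQ at €95.55 = 1016.2 < 1800, so use break Q=1800: TC = 43,800×€95.55 + (43,800/1800.0)×383 + (1800.0/2)×0.34×€95.55 = €4,223,647.97.
Lowest total cost among the candidates is at Q = 1800.0.

TC* ≈ €4,223,647.97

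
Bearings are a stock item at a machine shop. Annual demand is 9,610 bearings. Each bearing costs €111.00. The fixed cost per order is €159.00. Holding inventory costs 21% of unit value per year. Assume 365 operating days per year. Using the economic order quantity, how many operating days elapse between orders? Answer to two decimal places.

T ≈ 13.75 days

Holding cost H = 0.21 × €111.00 = €23.3100 per unit per year.
The optimal lot size = √(2DS/H) = √(2 × 9,610 × 159 / 23.31) ≈ 362.08.
Cycle time = Q*/D × 365 = 362.08 / 9,610 × 365 ≈ 13.752 days.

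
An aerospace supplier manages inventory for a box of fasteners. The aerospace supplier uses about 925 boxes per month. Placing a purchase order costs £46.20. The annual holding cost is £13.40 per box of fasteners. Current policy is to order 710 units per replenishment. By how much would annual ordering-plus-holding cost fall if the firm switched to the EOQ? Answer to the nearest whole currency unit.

Annual demand D = 925 × 12 = 11,100.
EOQ = √(2DS/H) = √(2 × 11,100 × 46.2 / 13.4) ≈ 276.66.
Cost at Q* = (D/Q*)S + (Q*/2)H = √(2DSH) ≈ £3,707.23.
Cost at Q = 710: (11,100/710)×46.2 + (710/2)×13.4 = £722.28 + £4,757.00 = £5,479.28.
Excess = £5,479.28 − £3,707.23 = £1,772.05.

Extra cost ≈ £1,772 per year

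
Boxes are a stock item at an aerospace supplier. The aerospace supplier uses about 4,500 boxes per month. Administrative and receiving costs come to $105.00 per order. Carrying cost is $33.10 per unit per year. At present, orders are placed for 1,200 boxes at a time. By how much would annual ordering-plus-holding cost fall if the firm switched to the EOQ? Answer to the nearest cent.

Extra cost ≈ $5,210.95 per year

Annual demand D = 4,500 × 12 = 54,000.
EOQ = √(2DS/H) = √(2 × 54,000 × 105 / 33.1) ≈ 585.32.
Cost at Q* = (D/Q*)S + (Q*/2)H = √(2DSH) ≈ $19,374.05.
Cost at Q = 1,200: (54,000/1,200)×105 + (1,200/2)×33.1 = $4,725.00 + $19,860.00 = $24,585.00.
Excess = $24,585.00 − $19,374.05 = $5,210.95.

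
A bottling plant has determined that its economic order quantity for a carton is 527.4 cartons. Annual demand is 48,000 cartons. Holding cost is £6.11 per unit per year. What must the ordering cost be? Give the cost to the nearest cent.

Invert the EOQ relation Q*² = 2DS/H.
From Q* = √(2DS/H): S = Q*²H / (2D) = 527.4² × 6.11 / (2 × 48,000) = 17.7031.

S ≈ £17.70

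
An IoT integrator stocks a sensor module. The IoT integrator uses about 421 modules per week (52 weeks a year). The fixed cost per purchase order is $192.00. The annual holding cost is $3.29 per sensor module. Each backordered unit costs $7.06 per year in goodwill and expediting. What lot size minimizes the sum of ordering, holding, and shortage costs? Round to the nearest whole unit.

Annual demand D = 421 × 52 = 21,892.
With planned backorders, Q* = √(2DS/H) · √((H+B)/B).
√(2DS/H) = √(2 × 21,892 × 192 / 3.29) = 1598.492.
√((H+B)/B) = √((3.29+7.06)/7.06) = 1.2108.
Q* ≈ 1935.433.

Q* ≈ 1,935 modules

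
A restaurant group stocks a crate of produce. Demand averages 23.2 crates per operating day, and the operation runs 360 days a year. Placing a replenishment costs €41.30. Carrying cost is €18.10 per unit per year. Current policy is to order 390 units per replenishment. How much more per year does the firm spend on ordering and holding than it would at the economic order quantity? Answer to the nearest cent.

Extra cost ≈ €880.30 per year

Annual demand D = 23.2 × 360 = 8,352.
EOQ = √(2DS/H) = √(2 × 8,352 × 41.3 / 18.1) ≈ 195.23.
Cost at Q* = (D/Q*)S + (Q*/2)H = √(2DSH) ≈ €3,533.66.
Cost at Q = 390: (8,352/390)×41.3 + (390/2)×18.1 = €884.46 + €3,529.50 = €4,413.96.
Excess = €4,413.96 − €3,533.66 = €880.30.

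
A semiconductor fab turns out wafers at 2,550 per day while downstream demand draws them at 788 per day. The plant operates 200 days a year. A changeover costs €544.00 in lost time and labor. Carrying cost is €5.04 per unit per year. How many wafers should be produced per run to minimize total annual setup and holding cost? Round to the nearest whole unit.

Annual demand D = 788 × 200 = 157,600.
Production build-up factor (1 − d/p) = 1 − 788/2,550 = 0.6910.
Q* = √(2DS / (H(1 − d/p))) = √(2 × 157,600 × 544 / (5.04 × 0.6910)).
= √(171,468,800 / 3.4825) ≈ 7016.886.

Q* ≈ 7,017 wafers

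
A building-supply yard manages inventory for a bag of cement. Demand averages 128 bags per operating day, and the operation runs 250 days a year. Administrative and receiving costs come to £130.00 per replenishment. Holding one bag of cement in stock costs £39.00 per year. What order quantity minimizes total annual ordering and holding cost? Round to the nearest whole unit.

Annual demand D = 128 × 250 = 32,000.
EOQ = √(2DS / H) = √(2 × 32,000 × 130 / 39).
= √(8,320,000 / 39) = √213,333.3333 ≈ 461.880.

Q* ≈ 462 bags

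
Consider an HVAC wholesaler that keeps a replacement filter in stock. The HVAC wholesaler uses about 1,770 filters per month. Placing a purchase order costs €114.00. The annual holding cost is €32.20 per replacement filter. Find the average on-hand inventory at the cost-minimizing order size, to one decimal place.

Annual demand D = 1,770 × 12 = 21,240.
The optimal lot size = √(2DS/H) = √(2 × 21,240 × 114 / 32.2) ≈ 387.81.
Average inventory = Q*/2 ≈ 387.81 / 2 = 193.904.

Average inventory ≈ 193.9 filters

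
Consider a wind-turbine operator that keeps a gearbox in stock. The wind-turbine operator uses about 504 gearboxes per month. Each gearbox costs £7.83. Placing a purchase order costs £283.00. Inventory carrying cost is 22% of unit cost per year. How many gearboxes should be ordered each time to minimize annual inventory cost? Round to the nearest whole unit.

Annual demand D = 504 × 12 = 6,048.
Holding cost H = 0.22 × £7.83 = £1.7226 per unit per year.
EOQ = √(2DS / H) = √(2 × 6,048 × 283 / 1.7226).
= √(3,423,168 / 1.7226) = √1,987,210.0313 ≈ 1409.684.

Q* ≈ 1,410 gearboxes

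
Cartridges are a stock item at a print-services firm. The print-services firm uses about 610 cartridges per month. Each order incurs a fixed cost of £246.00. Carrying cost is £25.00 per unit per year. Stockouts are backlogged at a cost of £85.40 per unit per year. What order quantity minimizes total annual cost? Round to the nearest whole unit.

Q* ≈ 432 cartridges

Annual demand D = 610 × 12 = 7,320.
With planned backorders, Q* = √(2DS/H) · √((H+B)/B).
√(2DS/H) = √(2 × 7,320 × 246 / 25) = 379.549.
√((H+B)/B) = √((25+85.4)/85.4) = 1.1370.
Q* ≈ 431.543.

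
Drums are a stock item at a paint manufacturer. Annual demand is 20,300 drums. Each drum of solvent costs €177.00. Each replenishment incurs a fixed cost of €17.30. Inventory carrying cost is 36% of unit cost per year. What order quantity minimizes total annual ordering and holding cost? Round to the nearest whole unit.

Q* ≈ 105 drums

Holding cost H = 0.36 × €177.00 = €63.7200 per unit per year.
EOQ = √(2DS / H) = √(2 × 20,300 × 17.3 / 63.72).
= √(702,380 / 63.72) = √11,022.9127 ≈ 104.990.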